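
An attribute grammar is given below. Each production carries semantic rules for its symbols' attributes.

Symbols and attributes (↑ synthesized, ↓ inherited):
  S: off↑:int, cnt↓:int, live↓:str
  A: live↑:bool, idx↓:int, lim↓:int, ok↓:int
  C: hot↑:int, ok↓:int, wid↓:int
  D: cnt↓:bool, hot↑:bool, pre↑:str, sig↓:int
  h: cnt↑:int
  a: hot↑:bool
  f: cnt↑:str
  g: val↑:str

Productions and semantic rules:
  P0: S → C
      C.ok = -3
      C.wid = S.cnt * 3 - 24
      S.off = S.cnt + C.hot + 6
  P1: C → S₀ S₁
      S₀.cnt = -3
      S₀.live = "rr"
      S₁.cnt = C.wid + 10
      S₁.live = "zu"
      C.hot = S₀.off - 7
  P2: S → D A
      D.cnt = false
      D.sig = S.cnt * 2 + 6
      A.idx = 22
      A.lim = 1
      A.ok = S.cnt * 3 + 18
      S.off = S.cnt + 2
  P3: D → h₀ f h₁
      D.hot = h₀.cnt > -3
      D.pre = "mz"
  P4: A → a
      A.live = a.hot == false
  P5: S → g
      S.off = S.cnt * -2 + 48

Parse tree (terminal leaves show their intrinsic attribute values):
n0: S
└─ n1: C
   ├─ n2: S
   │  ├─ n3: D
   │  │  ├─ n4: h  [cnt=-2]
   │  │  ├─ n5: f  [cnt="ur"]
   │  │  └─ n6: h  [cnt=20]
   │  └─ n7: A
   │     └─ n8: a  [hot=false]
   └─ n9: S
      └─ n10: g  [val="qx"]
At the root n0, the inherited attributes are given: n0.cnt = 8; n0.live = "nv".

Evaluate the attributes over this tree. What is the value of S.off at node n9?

28

1. n0.cnt = 8  [given at root]
2. n0.live = "nv"  [given at root]
3. n1.ok = -3  [-3]
4. n1.wid = 0  [S.cnt * 3 - 24]
5. n2.cnt = -3  [-3]
6. n2.live = "rr"  ["rr"]
7. n3.cnt = false  [false]
8. n3.sig = 0  [S.cnt * 2 + 6]
9. n4.cnt = -2  [terminal]
10. n5.cnt = "ur"  [terminal]
11. n6.cnt = 20  [terminal]
12. n3.hot = true  [h₀.cnt > -3]
13. n3.pre = "mz"  ["mz"]
14. n7.idx = 22  [22]
15. n7.lim = 1  [1]
16. n7.ok = 9  [S.cnt * 3 + 18]
17. n8.hot = false  [terminal]
18. n7.live = true  [a.hot == false]
19. n2.off = -1  [S.cnt + 2]
20. n9.cnt = 10  [C.wid + 10]
21. n9.live = "zu"  ["zu"]
22. n10.val = "qx"  [terminal]
23. n9.off = 28  [S.cnt * -2 + 48]
24. n1.hot = -8  [S₀.off - 7]
25. n0.off = 6  [S.cnt + C.hot + 6]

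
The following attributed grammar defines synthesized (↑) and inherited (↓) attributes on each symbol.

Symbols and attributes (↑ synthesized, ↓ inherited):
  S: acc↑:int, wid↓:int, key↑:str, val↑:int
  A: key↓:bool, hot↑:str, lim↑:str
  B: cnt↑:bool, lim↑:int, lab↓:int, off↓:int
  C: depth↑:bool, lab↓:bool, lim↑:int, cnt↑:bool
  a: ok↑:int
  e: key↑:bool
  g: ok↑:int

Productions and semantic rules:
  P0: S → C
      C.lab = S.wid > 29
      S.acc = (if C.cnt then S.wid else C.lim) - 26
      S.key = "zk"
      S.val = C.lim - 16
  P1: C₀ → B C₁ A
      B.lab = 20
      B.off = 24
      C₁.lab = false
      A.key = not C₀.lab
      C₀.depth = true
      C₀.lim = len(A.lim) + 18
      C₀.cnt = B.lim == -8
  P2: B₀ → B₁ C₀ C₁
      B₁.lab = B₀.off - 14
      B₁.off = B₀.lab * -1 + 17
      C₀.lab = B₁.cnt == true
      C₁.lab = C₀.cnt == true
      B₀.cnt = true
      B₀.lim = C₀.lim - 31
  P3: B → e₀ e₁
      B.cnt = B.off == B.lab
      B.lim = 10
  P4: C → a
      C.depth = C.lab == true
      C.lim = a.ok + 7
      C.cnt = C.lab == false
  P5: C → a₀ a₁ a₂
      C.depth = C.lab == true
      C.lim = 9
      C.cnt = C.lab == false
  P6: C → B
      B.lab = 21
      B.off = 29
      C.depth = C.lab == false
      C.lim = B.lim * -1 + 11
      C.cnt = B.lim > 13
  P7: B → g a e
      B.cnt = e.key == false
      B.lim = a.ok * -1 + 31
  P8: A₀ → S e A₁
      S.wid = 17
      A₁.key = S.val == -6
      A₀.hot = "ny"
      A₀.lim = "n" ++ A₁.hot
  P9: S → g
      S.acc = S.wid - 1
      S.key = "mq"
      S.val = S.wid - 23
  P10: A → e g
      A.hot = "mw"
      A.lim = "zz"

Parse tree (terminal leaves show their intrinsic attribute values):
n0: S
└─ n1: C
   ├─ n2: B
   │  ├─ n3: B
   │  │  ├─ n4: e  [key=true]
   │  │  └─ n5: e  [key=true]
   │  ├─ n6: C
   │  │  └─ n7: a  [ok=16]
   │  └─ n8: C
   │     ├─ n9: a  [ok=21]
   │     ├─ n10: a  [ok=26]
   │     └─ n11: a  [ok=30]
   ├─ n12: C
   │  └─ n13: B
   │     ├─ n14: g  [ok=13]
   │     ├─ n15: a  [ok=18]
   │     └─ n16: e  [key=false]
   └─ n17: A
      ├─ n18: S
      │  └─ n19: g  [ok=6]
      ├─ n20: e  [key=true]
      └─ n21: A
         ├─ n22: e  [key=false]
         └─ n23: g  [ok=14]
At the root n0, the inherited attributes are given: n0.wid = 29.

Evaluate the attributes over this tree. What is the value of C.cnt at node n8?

1. n0.wid = 29  [given at root]
2. n1.lab = false  [S.wid > 29]
3. n2.lab = 20  [20]
4. n2.off = 24  [24]
5. n3.lab = 10  [B₀.off - 14]
6. n3.off = -3  [B₀.lab * -1 + 17]
7. n4.key = true  [terminal]
8. n5.key = true  [terminal]
9. n3.cnt = false  [B.off == B.lab]
10. n3.lim = 10  [10]
11. n6.lab = false  [B₁.cnt == true]
12. n7.ok = 16  [terminal]
13. n6.depth = false  [C.lab == true]
14. n6.lim = 23  [a.ok + 7]
15. n6.cnt = true  [C.lab == false]
16. n8.lab = true  [C₀.cnt == true]
17. n9.ok = 21  [terminal]
18. n10.ok = 26  [terminal]
19. n11.ok = 30  [terminal]
20. n8.depth = true  [C.lab == true]
21. n8.lim = 9  [9]
22. n8.cnt = false  [C.lab == false]
23. n2.cnt = true  [true]
24. n2.lim = -8  [C₀.lim - 31]
25. n12.lab = false  [false]
26. n13.lab = 21  [21]
27. n13.off = 29  [29]
28. n14.ok = 13  [terminal]
29. n15.ok = 18  [terminal]
30. n16.key = false  [terminal]
31. n13.cnt = true  [e.key == false]
32. n13.lim = 13  [a.ok * -1 + 31]
33. n12.depth = true  [C.lab == false]
34. n12.lim = -2  [B.lim * -1 + 11]
35. n12.cnt = false  [B.lim > 13]
36. n17.key = true  [not C₀.lab]
37. n18.wid = 17  [17]
38. n19.ok = 6  [terminal]
39. n18.acc = 16  [S.wid - 1]
40. n18.key = "mq"  ["mq"]
41. n18.val = -6  [S.wid - 23]
42. n20.key = true  [terminal]
43. n21.key = true  [S.val == -6]
44. n22.key = false  [terminal]
45. n23.ok = 14  [terminal]
46. n21.hot = "mw"  ["mw"]
47. n21.lim = "zz"  ["zz"]
48. n17.hot = "ny"  ["ny"]
49. n17.lim = "nmw"  ["n" ++ A₁.hot]
50. n1.depth = true  [true]
51. n1.lim = 21  [len(A.lim) + 18]
52. n1.cnt = true  [B.lim == -8]
53. n0.acc = 3  [(if C.cnt then S.wid else C.lim) - 26]
54. n0.key = "zk"  ["zk"]
55. n0.val = 5  [C.lim - 16]

false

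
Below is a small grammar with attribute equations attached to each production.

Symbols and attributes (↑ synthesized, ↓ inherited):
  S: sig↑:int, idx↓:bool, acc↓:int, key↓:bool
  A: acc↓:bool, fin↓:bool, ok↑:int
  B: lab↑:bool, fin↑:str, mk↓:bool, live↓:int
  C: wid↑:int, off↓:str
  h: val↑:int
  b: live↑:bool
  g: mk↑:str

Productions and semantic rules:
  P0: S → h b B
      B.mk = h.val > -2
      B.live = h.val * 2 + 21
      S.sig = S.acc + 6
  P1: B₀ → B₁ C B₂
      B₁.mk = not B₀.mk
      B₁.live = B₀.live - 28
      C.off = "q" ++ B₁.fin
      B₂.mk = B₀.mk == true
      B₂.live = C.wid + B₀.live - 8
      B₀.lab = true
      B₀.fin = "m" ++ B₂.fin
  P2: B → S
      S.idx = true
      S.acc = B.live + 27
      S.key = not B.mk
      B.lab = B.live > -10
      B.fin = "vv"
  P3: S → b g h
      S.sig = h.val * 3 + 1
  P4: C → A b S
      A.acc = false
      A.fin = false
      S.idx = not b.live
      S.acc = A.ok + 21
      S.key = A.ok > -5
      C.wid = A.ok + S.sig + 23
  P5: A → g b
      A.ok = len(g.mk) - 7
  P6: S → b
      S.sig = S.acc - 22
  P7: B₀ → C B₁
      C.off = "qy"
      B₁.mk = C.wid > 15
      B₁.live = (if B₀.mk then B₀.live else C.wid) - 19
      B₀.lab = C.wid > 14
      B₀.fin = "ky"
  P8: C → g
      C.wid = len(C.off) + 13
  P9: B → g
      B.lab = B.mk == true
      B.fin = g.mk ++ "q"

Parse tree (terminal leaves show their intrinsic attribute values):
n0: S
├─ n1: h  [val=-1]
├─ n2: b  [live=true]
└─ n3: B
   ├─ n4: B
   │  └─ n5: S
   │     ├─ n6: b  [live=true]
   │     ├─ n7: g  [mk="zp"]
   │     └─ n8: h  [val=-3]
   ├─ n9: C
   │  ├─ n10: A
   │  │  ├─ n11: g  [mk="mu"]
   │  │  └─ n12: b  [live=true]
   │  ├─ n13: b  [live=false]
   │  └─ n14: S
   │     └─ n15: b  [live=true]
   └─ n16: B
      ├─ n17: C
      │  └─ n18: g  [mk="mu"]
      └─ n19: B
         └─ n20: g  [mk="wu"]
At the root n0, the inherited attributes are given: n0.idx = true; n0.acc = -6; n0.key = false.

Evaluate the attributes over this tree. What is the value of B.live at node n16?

23

1. n0.idx = true  [given at root]
2. n0.acc = -6  [given at root]
3. n0.key = false  [given at root]
4. n1.val = -1  [terminal]
5. n2.live = true  [terminal]
6. n3.mk = true  [h.val > -2]
7. n3.live = 19  [h.val * 2 + 21]
8. n4.mk = false  [not B₀.mk]
9. n4.live = -9  [B₀.live - 28]
10. n5.idx = true  [true]
11. n5.acc = 18  [B.live + 27]
12. n5.key = true  [not B.mk]
13. n6.live = true  [terminal]
14. n7.mk = "zp"  [terminal]
15. n8.val = -3  [terminal]
16. n5.sig = -8  [h.val * 3 + 1]
17. n4.lab = true  [B.live > -10]
18. n4.fin = "vv"  ["vv"]
19. n9.off = "qvv"  ["q" ++ B₁.fin]
20. n10.acc = false  [false]
21. n10.fin = false  [false]
22. n11.mk = "mu"  [terminal]
23. n12.live = true  [terminal]
24. n10.ok = -5  [len(g.mk) - 7]
25. n13.live = false  [terminal]
26. n14.idx = true  [not b.live]
27. n14.acc = 16  [A.ok + 21]
28. n14.key = false  [A.ok > -5]
29. n15.live = true  [terminal]
30. n14.sig = -6  [S.acc - 22]
31. n9.wid = 12  [A.ok + S.sig + 23]
32. n16.mk = true  [B₀.mk == true]
33. n16.live = 23  [C.wid + B₀.live - 8]
34. n17.off = "qy"  ["qy"]
35. n18.mk = "mu"  [terminal]
36. n17.wid = 15  [len(C.off) + 13]
37. n19.mk = false  [C.wid > 15]
38. n19.live = 4  [(if B₀.mk then B₀.live else C.wid) - 19]
39. n20.mk = "wu"  [terminal]
40. n19.lab = false  [B.mk == true]
41. n19.fin = "wuq"  [g.mk ++ "q"]
42. n16.lab = true  [C.wid > 14]
43. n16.fin = "ky"  ["ky"]
44. n3.lab = true  [true]
45. n3.fin = "mky"  ["m" ++ B₂.fin]
46. n0.sig = 0  [S.acc + 6]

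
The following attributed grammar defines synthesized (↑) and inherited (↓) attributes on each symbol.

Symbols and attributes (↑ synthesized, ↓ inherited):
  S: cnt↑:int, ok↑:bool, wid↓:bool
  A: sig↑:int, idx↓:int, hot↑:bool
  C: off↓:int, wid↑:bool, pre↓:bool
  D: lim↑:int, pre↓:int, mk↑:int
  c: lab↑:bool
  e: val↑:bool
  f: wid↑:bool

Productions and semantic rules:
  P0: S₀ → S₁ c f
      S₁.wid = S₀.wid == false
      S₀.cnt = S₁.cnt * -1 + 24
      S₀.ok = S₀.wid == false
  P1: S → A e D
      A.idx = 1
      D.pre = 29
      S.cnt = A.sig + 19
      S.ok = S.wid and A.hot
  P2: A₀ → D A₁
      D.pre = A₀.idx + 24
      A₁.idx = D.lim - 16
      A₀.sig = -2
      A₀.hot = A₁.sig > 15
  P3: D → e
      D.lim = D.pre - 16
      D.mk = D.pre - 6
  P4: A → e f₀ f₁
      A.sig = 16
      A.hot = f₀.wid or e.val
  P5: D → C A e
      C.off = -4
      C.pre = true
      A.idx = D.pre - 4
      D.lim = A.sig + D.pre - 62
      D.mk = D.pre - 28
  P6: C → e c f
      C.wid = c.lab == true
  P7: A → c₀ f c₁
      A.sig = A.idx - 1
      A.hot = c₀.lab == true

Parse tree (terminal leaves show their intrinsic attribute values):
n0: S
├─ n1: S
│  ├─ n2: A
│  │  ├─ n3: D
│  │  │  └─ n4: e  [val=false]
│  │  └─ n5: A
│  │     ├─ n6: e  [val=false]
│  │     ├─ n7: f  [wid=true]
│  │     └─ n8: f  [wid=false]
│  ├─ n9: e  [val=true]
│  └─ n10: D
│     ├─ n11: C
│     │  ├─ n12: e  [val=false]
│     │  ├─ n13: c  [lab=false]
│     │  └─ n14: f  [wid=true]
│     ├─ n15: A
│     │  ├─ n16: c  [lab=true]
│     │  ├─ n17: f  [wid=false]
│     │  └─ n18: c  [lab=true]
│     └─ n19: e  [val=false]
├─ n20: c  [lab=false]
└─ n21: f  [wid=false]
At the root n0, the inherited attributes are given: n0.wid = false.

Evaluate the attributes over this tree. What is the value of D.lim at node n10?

-9

1. n0.wid = false  [given at root]
2. n1.wid = true  [S₀.wid == false]
3. n2.idx = 1  [1]
4. n3.pre = 25  [A₀.idx + 24]
5. n4.val = false  [terminal]
6. n3.lim = 9  [D.pre - 16]
7. n3.mk = 19  [D.pre - 6]
8. n5.idx = -7  [D.lim - 16]
9. n6.val = false  [terminal]
10. n7.wid = true  [terminal]
11. n8.wid = false  [terminal]
12. n5.sig = 16  [16]
13. n5.hot = true  [f₀.wid or e.val]
14. n2.sig = -2  [-2]
15. n2.hot = true  [A₁.sig > 15]
16. n9.val = true  [terminal]
17. n10.pre = 29  [29]
18. n11.off = -4  [-4]
19. n11.pre = true  [true]
20. n12.val = false  [terminal]
21. n13.lab = false  [terminal]
22. n14.wid = true  [terminal]
23. n11.wid = false  [c.lab == true]
24. n15.idx = 25  [D.pre - 4]
25. n16.lab = true  [terminal]
26. n17.wid = false  [terminal]
27. n18.lab = true  [terminal]
28. n15.sig = 24  [A.idx - 1]
29. n15.hot = true  [c₀.lab == true]
30. n19.val = false  [terminal]
31. n10.lim = -9  [A.sig + D.pre - 62]
32. n10.mk = 1  [D.pre - 28]
33. n1.cnt = 17  [A.sig + 19]
34. n1.ok = true  [S.wid and A.hot]
35. n20.lab = false  [terminal]
36. n21.wid = false  [terminal]
37. n0.cnt = 7  [S₁.cnt * -1 + 24]
38. n0.ok = true  [S₀.wid == false]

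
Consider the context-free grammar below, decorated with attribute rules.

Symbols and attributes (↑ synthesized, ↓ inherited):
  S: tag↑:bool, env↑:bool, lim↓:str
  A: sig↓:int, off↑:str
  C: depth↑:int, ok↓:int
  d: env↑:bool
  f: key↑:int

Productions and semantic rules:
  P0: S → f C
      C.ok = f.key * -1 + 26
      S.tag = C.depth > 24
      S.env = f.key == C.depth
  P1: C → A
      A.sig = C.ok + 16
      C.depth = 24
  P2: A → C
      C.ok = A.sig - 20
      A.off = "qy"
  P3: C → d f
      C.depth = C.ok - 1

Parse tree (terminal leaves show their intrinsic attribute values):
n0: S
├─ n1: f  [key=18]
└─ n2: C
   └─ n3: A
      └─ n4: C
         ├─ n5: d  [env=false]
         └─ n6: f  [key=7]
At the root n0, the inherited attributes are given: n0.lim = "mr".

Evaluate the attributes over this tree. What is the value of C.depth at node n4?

3

1. n0.lim = "mr"  [given at root]
2. n1.key = 18  [terminal]
3. n2.ok = 8  [f.key * -1 + 26]
4. n3.sig = 24  [C.ok + 16]
5. n4.ok = 4  [A.sig - 20]
6. n5.env = false  [terminal]
7. n6.key = 7  [terminal]
8. n4.depth = 3  [C.ok - 1]
9. n3.off = "qy"  ["qy"]
10. n2.depth = 24  [24]
11. n0.tag = false  [C.depth > 24]
12. n0.env = false  [f.key == C.depth]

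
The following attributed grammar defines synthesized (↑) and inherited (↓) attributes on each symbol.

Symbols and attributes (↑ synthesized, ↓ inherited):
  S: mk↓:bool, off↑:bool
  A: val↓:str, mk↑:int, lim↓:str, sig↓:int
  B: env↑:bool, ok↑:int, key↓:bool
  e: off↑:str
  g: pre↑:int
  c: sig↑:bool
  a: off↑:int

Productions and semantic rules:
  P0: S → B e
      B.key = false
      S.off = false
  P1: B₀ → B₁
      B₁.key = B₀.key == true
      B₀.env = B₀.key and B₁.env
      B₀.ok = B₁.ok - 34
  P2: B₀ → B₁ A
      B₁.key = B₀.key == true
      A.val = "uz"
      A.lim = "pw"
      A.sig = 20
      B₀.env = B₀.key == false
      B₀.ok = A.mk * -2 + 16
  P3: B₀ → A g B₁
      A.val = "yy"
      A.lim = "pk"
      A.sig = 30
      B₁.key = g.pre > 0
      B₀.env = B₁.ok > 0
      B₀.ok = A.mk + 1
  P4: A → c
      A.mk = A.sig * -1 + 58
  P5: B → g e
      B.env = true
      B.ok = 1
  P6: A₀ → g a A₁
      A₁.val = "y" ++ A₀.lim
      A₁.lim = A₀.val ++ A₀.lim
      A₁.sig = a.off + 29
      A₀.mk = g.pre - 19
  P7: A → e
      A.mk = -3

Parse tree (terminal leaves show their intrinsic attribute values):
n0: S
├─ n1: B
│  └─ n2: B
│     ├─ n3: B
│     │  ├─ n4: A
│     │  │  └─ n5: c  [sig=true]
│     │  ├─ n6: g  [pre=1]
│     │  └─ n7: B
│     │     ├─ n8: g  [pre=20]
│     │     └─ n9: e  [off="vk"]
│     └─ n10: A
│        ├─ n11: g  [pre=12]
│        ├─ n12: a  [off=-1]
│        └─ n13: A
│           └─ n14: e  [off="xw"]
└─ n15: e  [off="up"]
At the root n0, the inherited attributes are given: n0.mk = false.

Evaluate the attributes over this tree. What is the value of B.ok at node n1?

-4

1. n0.mk = false  [given at root]
2. n1.key = false  [false]
3. n2.key = false  [B₀.key == true]
4. n3.key = false  [B₀.key == true]
5. n4.val = "yy"  ["yy"]
6. n4.lim = "pk"  ["pk"]
7. n4.sig = 30  [30]
8. n5.sig = true  [terminal]
9. n4.mk = 28  [A.sig * -1 + 58]
10. n6.pre = 1  [terminal]
11. n7.key = true  [g.pre > 0]
12. n8.pre = 20  [terminal]
13. n9.off = "vk"  [terminal]
14. n7.env = true  [true]
15. n7.ok = 1  [1]
16. n3.env = true  [B₁.ok > 0]
17. n3.ok = 29  [A.mk + 1]
18. n10.val = "uz"  ["uz"]
19. n10.lim = "pw"  ["pw"]
20. n10.sig = 20  [20]
21. n11.pre = 12  [terminal]
22. n12.off = -1  [terminal]
23. n13.val = "ypw"  ["y" ++ A₀.lim]
24. n13.lim = "uzpw"  [A₀.val ++ A₀.lim]
25. n13.sig = 28  [a.off + 29]
26. n14.off = "xw"  [terminal]
27. n13.mk = -3  [-3]
28. n10.mk = -7  [g.pre - 19]
29. n2.env = true  [B₀.key == false]
30. n2.ok = 30  [A.mk * -2 + 16]
31. n1.env = false  [B₀.key and B₁.env]
32. n1.ok = -4  [B₁.ok - 34]
33. n15.off = "up"  [terminal]
34. n0.off = false  [false]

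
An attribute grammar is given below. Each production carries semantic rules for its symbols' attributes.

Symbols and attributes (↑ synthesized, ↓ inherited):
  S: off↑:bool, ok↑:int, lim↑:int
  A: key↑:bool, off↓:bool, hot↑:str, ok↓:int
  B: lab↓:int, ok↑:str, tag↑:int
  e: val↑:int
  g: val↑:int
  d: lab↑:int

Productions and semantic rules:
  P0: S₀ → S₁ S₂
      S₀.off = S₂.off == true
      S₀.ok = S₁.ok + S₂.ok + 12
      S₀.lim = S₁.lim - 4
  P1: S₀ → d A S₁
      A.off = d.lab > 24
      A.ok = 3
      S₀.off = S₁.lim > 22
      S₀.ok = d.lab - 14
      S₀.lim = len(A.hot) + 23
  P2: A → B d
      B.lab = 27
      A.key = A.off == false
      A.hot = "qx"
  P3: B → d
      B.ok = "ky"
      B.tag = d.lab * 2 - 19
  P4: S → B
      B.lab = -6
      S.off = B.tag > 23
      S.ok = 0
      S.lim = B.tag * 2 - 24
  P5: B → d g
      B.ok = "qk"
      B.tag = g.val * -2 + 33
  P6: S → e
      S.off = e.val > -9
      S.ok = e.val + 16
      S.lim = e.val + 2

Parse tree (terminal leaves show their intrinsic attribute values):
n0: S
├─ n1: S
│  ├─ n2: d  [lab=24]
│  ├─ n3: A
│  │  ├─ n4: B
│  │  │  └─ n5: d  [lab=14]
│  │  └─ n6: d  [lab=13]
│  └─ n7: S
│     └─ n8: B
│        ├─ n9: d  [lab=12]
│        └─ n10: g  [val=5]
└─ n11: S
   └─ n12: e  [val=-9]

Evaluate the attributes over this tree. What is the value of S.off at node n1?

false

1. n2.lab = 24  [terminal]
2. n3.off = false  [d.lab > 24]
3. n3.ok = 3  [3]
4. n4.lab = 27  [27]
5. n5.lab = 14  [terminal]
6. n4.ok = "ky"  ["ky"]
7. n4.tag = 9  [d.lab * 2 - 19]
8. n6.lab = 13  [terminal]
9. n3.key = true  [A.off == false]
10. n3.hot = "qx"  ["qx"]
11. n8.lab = -6  [-6]
12. n9.lab = 12  [terminal]
13. n10.val = 5  [terminal]
14. n8.ok = "qk"  ["qk"]
15. n8.tag = 23  [g.val * -2 + 33]
16. n7.off = false  [B.tag > 23]
17. n7.ok = 0  [0]
18. n7.lim = 22  [B.tag * 2 - 24]
19. n1.off = false  [S₁.lim > 22]
20. n1.ok = 10  [d.lab - 14]
21. n1.lim = 25  [len(A.hot) + 23]
22. n12.val = -9  [terminal]
23. n11.off = false  [e.val > -9]
24. n11.ok = 7  [e.val + 16]
25. n11.lim = -7  [e.val + 2]
26. n0.off = false  [S₂.off == true]
27. n0.ok = 29  [S₁.ok + S₂.ok + 12]
28. n0.lim = 21  [S₁.lim - 4]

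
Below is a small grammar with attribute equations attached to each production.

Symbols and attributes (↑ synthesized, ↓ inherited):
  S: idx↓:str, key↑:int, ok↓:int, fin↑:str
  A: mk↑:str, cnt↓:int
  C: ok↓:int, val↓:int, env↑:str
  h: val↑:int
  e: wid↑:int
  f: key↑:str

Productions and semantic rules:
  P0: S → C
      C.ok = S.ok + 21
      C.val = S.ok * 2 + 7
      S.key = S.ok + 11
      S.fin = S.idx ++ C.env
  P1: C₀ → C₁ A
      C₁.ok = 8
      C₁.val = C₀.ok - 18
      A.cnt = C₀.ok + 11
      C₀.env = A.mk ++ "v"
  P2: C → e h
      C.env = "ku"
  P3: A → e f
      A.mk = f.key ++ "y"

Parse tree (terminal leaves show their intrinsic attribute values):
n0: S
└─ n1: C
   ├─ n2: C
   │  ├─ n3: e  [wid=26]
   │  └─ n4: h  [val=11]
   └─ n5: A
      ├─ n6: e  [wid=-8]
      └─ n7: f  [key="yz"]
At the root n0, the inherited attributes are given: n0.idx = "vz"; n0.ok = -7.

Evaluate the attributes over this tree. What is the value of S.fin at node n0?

1. n0.idx = "vz"  [given at root]
2. n0.ok = -7  [given at root]
3. n1.ok = 14  [S.ok + 21]
4. n1.val = -7  [S.ok * 2 + 7]
5. n2.ok = 8  [8]
6. n2.val = -4  [C₀.ok - 18]
7. n3.wid = 26  [terminal]
8. n4.val = 11  [terminal]
9. n2.env = "ku"  ["ku"]
10. n5.cnt = 25  [C₀.ok + 11]
11. n6.wid = -8  [terminal]
12. n7.key = "yz"  [terminal]
13. n5.mk = "yzy"  [f.key ++ "y"]
14. n1.env = "yzyv"  [A.mk ++ "v"]
15. n0.key = 4  [S.ok + 11]
16. n0.fin = "vzyzyv"  [S.idx ++ C.env]

"vzyzyv"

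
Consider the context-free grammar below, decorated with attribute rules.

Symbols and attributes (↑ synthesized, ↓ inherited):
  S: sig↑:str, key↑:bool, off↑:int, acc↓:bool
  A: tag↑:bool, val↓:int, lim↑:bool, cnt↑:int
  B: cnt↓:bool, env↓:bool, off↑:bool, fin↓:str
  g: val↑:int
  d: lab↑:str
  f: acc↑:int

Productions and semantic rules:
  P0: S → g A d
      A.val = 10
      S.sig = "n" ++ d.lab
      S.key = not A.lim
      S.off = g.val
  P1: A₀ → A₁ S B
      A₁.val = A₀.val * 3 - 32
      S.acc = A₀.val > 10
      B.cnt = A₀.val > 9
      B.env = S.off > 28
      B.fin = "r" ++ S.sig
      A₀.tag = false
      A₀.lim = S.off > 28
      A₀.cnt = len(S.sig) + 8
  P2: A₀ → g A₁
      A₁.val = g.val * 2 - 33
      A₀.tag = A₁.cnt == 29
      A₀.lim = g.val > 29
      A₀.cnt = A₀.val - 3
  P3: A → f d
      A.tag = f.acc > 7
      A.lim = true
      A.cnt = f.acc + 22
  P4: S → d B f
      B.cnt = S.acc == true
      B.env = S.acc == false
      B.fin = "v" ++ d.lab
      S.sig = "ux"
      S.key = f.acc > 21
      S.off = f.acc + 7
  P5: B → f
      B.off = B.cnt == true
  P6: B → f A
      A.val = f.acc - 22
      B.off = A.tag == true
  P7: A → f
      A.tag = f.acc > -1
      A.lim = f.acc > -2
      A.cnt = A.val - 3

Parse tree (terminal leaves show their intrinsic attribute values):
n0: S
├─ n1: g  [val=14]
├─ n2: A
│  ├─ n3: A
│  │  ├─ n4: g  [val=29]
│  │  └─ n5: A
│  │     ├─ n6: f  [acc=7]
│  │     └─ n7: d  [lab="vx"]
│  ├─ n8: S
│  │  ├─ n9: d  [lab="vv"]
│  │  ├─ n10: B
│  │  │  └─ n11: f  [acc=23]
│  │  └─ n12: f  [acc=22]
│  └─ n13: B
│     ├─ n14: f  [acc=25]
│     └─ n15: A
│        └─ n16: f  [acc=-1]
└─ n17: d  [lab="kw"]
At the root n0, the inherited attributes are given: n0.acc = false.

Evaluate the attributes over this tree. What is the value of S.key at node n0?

1. n0.acc = false  [given at root]
2. n1.val = 14  [terminal]
3. n2.val = 10  [10]
4. n3.val = -2  [A₀.val * 3 - 32]
5. n4.val = 29  [terminal]
6. n5.val = 25  [g.val * 2 - 33]
7. n6.acc = 7  [terminal]
8. n7.lab = "vx"  [terminal]
9. n5.tag = false  [f.acc > 7]
10. n5.lim = true  [true]
11. n5.cnt = 29  [f.acc + 22]
12. n3.tag = true  [A₁.cnt == 29]
13. n3.lim = false  [g.val > 29]
14. n3.cnt = -5  [A₀.val - 3]
15. n8.acc = false  [A₀.val > 10]
16. n9.lab = "vv"  [terminal]
17. n10.cnt = false  [S.acc == true]
18. n10.env = true  [S.acc == false]
19. n10.fin = "vvv"  ["v" ++ d.lab]
20. n11.acc = 23  [terminal]
21. n10.off = false  [B.cnt == true]
22. n12.acc = 22  [terminal]
23. n8.sig = "ux"  ["ux"]
24. n8.key = true  [f.acc > 21]
25. n8.off = 29  [f.acc + 7]
26. n13.cnt = true  [A₀.val > 9]
27. n13.env = true  [S.off > 28]
28. n13.fin = "rux"  ["r" ++ S.sig]
29. n14.acc = 25  [terminal]
30. n15.val = 3  [f.acc - 22]
31. n16.acc = -1  [terminal]
32. n15.tag = false  [f.acc > -1]
33. n15.lim = true  [f.acc > -2]
34. n15.cnt = 0  [A.val - 3]
35. n13.off = false  [A.tag == true]
36. n2.tag = false  [false]
37. n2.lim = true  [S.off > 28]
38. n2.cnt = 10  [len(S.sig) + 8]
39. n17.lab = "kw"  [terminal]
40. n0.sig = "nkw"  ["n" ++ d.lab]
41. n0.key = false  [not A.lim]
42. n0.off = 14  [g.val]

false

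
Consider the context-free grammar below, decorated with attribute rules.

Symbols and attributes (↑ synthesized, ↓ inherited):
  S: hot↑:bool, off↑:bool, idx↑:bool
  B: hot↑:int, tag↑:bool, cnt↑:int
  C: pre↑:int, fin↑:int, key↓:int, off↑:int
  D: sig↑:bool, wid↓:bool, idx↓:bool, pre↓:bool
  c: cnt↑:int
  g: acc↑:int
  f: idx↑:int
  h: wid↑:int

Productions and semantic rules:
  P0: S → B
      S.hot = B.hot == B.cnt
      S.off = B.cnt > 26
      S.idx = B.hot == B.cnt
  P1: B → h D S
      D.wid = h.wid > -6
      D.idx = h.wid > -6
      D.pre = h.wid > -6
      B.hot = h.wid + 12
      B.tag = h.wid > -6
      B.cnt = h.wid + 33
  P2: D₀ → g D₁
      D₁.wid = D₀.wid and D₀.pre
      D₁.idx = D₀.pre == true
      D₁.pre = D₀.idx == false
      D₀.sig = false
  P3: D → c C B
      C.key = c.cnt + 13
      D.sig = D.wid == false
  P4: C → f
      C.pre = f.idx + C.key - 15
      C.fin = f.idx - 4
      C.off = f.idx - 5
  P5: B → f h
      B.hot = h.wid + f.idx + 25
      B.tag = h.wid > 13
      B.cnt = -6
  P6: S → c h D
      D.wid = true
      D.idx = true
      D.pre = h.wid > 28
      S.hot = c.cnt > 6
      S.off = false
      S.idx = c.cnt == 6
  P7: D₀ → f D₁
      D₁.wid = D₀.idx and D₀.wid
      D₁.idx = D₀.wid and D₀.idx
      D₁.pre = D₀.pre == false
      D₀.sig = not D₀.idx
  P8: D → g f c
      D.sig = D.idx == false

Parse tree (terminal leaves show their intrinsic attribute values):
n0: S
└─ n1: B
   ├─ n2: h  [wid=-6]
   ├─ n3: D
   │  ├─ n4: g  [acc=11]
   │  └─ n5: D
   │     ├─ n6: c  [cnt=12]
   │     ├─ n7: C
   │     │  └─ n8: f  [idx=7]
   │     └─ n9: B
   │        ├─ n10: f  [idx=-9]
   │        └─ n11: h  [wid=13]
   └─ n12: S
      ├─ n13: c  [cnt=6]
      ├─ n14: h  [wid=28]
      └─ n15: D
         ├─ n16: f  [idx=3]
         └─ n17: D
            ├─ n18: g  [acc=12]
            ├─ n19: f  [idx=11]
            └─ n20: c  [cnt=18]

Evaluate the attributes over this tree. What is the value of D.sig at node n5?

true

1. n2.wid = -6  [terminal]
2. n3.wid = false  [h.wid > -6]
3. n3.idx = false  [h.wid > -6]
4. n3.pre = false  [h.wid > -6]
5. n4.acc = 11  [terminal]
6. n5.wid = false  [D₀.wid and D₀.pre]
7. n5.idx = false  [D₀.pre == true]
8. n5.pre = true  [D₀.idx == false]
9. n6.cnt = 12  [terminal]
10. n7.key = 25  [c.cnt + 13]
11. n8.idx = 7  [terminal]
12. n7.pre = 17  [f.idx + C.key - 15]
13. n7.fin = 3  [f.idx - 4]
14. n7.off = 2  [f.idx - 5]
15. n10.idx = -9  [terminal]
16. n11.wid = 13  [terminal]
17. n9.hot = 29  [h.wid + f.idx + 25]
18. n9.tag = false  [h.wid > 13]
19. n9.cnt = -6  [-6]
20. n5.sig = true  [D.wid == false]
21. n3.sig = false  [false]
22. n13.cnt = 6  [terminal]
23. n14.wid = 28  [terminal]
24. n15.wid = true  [true]
25. n15.idx = true  [true]
26. n15.pre = false  [h.wid > 28]
27. n16.idx = 3  [terminal]
28. n17.wid = true  [D₀.idx and D₀.wid]
29. n17.idx = true  [D₀.wid and D₀.idx]
30. n17.pre = true  [D₀.pre == false]
31. n18.acc = 12  [terminal]
32. n19.idx = 11  [terminal]
33. n20.cnt = 18  [terminal]
34. n17.sig = false  [D.idx == false]
35. n15.sig = false  [not D₀.idx]
36. n12.hot = false  [c.cnt > 6]
37. n12.off = false  [false]
38. n12.idx = true  [c.cnt == 6]
39. n1.hot = 6  [h.wid + 12]
40. n1.tag = false  [h.wid > -6]
41. n1.cnt = 27  [h.wid + 33]
42. n0.hot = false  [B.hot == B.cnt]
43. n0.off = true  [B.cnt > 26]
44. n0.idx = false  [B.hot == B.cnt]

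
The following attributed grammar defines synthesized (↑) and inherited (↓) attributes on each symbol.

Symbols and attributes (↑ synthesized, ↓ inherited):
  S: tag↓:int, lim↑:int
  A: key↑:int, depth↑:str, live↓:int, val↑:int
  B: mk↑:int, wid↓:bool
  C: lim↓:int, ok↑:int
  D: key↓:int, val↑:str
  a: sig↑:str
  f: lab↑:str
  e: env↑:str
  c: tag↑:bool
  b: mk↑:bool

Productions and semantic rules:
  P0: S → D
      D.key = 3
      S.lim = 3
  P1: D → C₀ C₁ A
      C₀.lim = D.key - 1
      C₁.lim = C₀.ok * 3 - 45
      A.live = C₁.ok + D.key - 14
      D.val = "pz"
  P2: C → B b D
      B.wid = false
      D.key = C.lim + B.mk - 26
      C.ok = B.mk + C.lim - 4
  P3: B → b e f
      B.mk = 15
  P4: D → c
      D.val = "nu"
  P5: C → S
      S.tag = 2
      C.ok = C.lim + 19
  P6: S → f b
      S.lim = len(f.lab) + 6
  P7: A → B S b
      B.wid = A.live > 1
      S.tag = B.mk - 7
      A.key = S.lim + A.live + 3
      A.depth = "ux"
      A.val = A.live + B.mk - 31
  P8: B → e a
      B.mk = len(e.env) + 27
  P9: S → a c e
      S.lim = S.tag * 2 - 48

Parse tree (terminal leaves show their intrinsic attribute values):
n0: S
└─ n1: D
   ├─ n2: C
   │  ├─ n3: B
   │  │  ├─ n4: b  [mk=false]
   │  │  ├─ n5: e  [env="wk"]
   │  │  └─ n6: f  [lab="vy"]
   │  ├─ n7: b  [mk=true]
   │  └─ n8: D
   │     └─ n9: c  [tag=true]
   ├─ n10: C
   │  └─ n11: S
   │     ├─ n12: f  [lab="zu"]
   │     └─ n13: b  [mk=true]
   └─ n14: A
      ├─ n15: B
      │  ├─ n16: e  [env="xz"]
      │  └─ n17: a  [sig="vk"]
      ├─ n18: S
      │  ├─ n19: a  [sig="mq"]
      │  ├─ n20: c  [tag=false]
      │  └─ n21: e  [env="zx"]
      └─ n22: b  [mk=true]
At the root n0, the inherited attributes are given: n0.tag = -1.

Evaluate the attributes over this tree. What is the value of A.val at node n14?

1. n0.tag = -1  [given at root]
2. n1.key = 3  [3]
3. n2.lim = 2  [D.key - 1]
4. n3.wid = false  [false]
5. n4.mk = false  [terminal]
6. n5.env = "wk"  [terminal]
7. n6.lab = "vy"  [terminal]
8. n3.mk = 15  [15]
9. n7.mk = true  [terminal]
10. n8.key = -9  [C.lim + B.mk - 26]
11. n9.tag = true  [terminal]
12. n8.val = "nu"  ["nu"]
13. n2.ok = 13  [B.mk + C.lim - 4]
14. n10.lim = -6  [C₀.ok * 3 - 45]
15. n11.tag = 2  [2]
16. n12.lab = "zu"  [terminal]
17. n13.mk = true  [terminal]
18. n11.lim = 8  [len(f.lab) + 6]
19. n10.ok = 13  [C.lim + 19]
20. n14.live = 2  [C₁.ok + D.key - 14]
21. n15.wid = true  [A.live > 1]
22. n16.env = "xz"  [terminal]
23. n17.sig = "vk"  [terminal]
24. n15.mk = 29  [len(e.env) + 27]
25. n18.tag = 22  [B.mk - 7]
26. n19.sig = "mq"  [terminal]
27. n20.tag = false  [terminal]
28. n21.env = "zx"  [terminal]
29. n18.lim = -4  [S.tag * 2 - 48]
30. n22.mk = true  [terminal]
31. n14.key = 1  [S.lim + A.live + 3]
32. n14.depth = "ux"  ["ux"]
33. n14.val = 0  [A.live + B.mk - 31]
34. n1.val = "pz"  ["pz"]
35. n0.lim = 3  [3]

0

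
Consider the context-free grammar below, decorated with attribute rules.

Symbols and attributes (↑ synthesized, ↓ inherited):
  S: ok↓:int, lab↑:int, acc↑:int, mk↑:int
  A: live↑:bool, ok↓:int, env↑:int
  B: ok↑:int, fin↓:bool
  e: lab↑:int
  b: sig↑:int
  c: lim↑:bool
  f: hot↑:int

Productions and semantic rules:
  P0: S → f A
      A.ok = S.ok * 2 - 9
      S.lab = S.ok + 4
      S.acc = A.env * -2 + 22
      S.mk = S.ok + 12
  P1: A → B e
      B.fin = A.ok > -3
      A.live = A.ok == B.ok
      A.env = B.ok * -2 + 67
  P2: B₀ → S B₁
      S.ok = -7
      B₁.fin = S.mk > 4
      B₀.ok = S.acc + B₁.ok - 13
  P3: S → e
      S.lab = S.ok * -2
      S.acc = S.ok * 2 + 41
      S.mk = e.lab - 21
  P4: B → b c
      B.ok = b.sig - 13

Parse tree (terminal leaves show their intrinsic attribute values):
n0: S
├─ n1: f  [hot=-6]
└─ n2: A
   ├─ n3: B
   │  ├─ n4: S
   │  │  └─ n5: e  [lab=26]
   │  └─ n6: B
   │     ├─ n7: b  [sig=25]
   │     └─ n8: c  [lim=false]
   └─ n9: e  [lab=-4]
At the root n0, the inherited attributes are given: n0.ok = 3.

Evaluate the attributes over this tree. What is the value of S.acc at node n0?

-8

1. n0.ok = 3  [given at root]
2. n1.hot = -6  [terminal]
3. n2.ok = -3  [S.ok * 2 - 9]
4. n3.fin = false  [A.ok > -3]
5. n4.ok = -7  [-7]
6. n5.lab = 26  [terminal]
7. n4.lab = 14  [S.ok * -2]
8. n4.acc = 27  [S.ok * 2 + 41]
9. n4.mk = 5  [e.lab - 21]
10. n6.fin = true  [S.mk > 4]
11. n7.sig = 25  [terminal]
12. n8.lim = false  [terminal]
13. n6.ok = 12  [b.sig - 13]
14. n3.ok = 26  [S.acc + B₁.ok - 13]
15. n9.lab = -4  [terminal]
16. n2.live = false  [A.ok == B.ok]
17. n2.env = 15  [B.ok * -2 + 67]
18. n0.lab = 7  [S.ok + 4]
19. n0.acc = -8  [A.env * -2 + 22]
20. n0.mk = 15  [S.ok + 12]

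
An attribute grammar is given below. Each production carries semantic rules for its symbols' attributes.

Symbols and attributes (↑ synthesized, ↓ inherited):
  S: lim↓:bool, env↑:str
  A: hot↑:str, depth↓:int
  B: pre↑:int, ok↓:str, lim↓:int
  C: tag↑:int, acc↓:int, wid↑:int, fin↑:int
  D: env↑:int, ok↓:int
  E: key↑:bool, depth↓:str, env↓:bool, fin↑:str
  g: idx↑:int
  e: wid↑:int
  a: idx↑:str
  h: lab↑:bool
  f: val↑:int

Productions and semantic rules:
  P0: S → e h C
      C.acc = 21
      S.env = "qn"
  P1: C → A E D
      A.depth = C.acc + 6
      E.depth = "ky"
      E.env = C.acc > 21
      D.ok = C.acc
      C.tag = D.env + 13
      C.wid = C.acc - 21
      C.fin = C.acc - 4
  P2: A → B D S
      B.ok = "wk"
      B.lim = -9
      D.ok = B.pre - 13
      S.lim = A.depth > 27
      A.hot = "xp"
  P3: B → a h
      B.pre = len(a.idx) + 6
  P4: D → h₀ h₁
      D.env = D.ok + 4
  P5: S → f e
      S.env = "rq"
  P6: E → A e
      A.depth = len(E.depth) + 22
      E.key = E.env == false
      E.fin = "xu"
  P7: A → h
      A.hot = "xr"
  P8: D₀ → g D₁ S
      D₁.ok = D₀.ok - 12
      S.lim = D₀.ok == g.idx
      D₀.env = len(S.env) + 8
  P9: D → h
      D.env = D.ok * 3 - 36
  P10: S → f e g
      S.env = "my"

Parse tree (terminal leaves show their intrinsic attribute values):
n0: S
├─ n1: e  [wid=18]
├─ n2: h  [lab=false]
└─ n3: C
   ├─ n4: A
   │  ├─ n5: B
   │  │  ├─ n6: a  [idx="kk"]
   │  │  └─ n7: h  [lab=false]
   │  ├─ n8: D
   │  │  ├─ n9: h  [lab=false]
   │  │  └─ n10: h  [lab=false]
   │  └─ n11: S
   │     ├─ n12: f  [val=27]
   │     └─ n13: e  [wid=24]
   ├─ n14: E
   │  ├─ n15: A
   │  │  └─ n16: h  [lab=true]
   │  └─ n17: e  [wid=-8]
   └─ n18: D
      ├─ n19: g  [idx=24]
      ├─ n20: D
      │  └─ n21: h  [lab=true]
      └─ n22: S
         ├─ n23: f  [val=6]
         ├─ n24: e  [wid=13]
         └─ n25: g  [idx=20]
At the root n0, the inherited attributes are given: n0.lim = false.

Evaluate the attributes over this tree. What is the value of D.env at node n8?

-1

1. n0.lim = false  [given at root]
2. n1.wid = 18  [terminal]
3. n2.lab = false  [terminal]
4. n3.acc = 21  [21]
5. n4.depth = 27  [C.acc + 6]
6. n5.ok = "wk"  ["wk"]
7. n5.lim = -9  [-9]
8. n6.idx = "kk"  [terminal]
9. n7.lab = false  [terminal]
10. n5.pre = 8  [len(a.idx) + 6]
11. n8.ok = -5  [B.pre - 13]
12. n9.lab = false  [terminal]
13. n10.lab = false  [terminal]
14. n8.env = -1  [D.ok + 4]
15. n11.lim = false  [A.depth > 27]
16. n12.val = 27  [terminal]
17. n13.wid = 24  [terminal]
18. n11.env = "rq"  ["rq"]
19. n4.hot = "xp"  ["xp"]
20. n14.depth = "ky"  ["ky"]
21. n14.env = false  [C.acc > 21]
22. n15.depth = 24  [len(E.depth) + 22]
23. n16.lab = true  [terminal]
24. n15.hot = "xr"  ["xr"]
25. n17.wid = -8  [terminal]
26. n14.key = true  [E.env == false]
27. n14.fin = "xu"  ["xu"]
28. n18.ok = 21  [C.acc]
29. n19.idx = 24  [terminal]
30. n20.ok = 9  [D₀.ok - 12]
31. n21.lab = true  [terminal]
32. n20.env = -9  [D.ok * 3 - 36]
33. n22.lim = false  [D₀.ok == g.idx]
34. n23.val = 6  [terminal]
35. n24.wid = 13  [terminal]
36. n25.idx = 20  [terminal]
37. n22.env = "my"  ["my"]
38. n18.env = 10  [len(S.env) + 8]
39. n3.tag = 23  [D.env + 13]
40. n3.wid = 0  [C.acc - 21]
41. n3.fin = 17  [C.acc - 4]
42. n0.env = "qn"  ["qn"]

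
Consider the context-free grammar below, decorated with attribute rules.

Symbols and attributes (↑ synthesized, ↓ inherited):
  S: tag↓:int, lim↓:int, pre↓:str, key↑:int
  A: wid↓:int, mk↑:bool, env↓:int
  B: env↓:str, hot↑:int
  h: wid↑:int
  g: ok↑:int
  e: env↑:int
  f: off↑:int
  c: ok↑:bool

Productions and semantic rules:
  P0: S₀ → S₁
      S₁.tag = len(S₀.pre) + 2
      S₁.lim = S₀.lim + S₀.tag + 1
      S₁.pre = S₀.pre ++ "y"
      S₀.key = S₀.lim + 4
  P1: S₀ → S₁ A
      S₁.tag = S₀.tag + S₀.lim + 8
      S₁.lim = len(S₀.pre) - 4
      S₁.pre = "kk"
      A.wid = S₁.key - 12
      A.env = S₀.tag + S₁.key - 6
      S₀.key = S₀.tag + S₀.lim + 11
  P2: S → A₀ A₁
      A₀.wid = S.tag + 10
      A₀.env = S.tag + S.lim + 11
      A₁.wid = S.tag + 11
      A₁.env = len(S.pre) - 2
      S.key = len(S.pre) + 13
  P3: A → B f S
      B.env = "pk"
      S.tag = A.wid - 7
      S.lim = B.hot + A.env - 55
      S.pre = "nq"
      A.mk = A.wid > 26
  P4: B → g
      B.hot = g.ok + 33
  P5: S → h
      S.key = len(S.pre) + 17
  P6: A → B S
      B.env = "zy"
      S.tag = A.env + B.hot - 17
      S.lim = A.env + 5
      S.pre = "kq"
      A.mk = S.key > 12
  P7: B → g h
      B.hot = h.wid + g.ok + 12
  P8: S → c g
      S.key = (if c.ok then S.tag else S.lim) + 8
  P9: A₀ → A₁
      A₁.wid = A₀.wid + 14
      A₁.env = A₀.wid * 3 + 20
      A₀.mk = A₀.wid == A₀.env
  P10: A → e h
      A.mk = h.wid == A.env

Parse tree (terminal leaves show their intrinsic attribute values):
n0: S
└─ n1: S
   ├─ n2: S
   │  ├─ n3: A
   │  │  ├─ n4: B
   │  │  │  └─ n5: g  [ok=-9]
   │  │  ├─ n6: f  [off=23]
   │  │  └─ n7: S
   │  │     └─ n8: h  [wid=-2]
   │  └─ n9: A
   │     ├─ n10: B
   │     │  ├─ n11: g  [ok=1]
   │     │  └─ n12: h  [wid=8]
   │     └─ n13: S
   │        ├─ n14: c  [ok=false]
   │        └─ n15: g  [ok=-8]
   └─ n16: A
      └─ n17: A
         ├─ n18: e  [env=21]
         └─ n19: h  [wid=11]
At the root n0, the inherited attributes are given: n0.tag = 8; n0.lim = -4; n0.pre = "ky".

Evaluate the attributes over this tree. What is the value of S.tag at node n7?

1. n0.tag = 8  [given at root]
2. n0.lim = -4  [given at root]
3. n0.pre = "ky"  [given at root]
4. n1.tag = 4  [len(S₀.pre) + 2]
5. n1.lim = 5  [S₀.lim + S₀.tag + 1]
6. n1.pre = "kyy"  [S₀.pre ++ "y"]
7. n2.tag = 17  [S₀.tag + S₀.lim + 8]
8. n2.lim = -1  [len(S₀.pre) - 4]
9. n2.pre = "kk"  ["kk"]
10. n3.wid = 27  [S.tag + 10]
11. n3.env = 27  [S.tag + S.lim + 11]
12. n4.env = "pk"  ["pk"]
13. n5.ok = -9  [terminal]
14. n4.hot = 24  [g.ok + 33]
15. n6.off = 23  [terminal]
16. n7.tag = 20  [A.wid - 7]
17. n7.lim = -4  [B.hot + A.env - 55]
18. n7.pre = "nq"  ["nq"]
19. n8.wid = -2  [terminal]
20. n7.key = 19  [len(S.pre) + 17]
21. n3.mk = true  [A.wid > 26]
22. n9.wid = 28  [S.tag + 11]
23. n9.env = 0  [len(S.pre) - 2]
24. n10.env = "zy"  ["zy"]
25. n11.ok = 1  [terminal]
26. n12.wid = 8  [terminal]
27. n10.hot = 21  [h.wid + g.ok + 12]
28. n13.tag = 4  [A.env + B.hot - 17]
29. n13.lim = 5  [A.env + 5]
30. n13.pre = "kq"  ["kq"]
31. n14.ok = false  [terminal]
32. n15.ok = -8  [terminal]
33. n13.key = 13  [(if c.ok then S.tag else S.lim) + 8]
34. n9.mk = true  [S.key > 12]
35. n2.key = 15  [len(S.pre) + 13]
36. n16.wid = 3  [S₁.key - 12]
37. n16.env = 13  [S₀.tag + S₁.key - 6]
38. n17.wid = 17  [A₀.wid + 14]
39. n17.env = 29  [A₀.wid * 3 + 20]
40. n18.env = 21  [terminal]
41. n19.wid = 11  [terminal]
42. n17.mk = false  [h.wid == A.env]
43. n16.mk = false  [A₀.wid == A₀.env]
44. n1.key = 20  [S₀.tag + S₀.lim + 11]
45. n0.key = 0  [S₀.lim + 4]

20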